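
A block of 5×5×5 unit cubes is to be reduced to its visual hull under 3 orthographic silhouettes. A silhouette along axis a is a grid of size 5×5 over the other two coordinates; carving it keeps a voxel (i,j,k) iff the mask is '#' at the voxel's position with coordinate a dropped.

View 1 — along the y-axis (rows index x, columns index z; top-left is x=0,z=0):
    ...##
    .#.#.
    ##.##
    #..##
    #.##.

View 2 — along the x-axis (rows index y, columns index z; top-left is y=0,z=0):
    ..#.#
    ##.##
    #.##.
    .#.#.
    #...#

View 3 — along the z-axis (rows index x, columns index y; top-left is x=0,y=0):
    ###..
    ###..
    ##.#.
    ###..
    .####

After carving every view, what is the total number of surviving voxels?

27 voxels

initial block: 5^3 = 125
[1] y-view keeps 14 columns → grid now 70
[2] x-view keeps 13 columns → grid now 39
[3] z-view keeps 16 columns → grid now 27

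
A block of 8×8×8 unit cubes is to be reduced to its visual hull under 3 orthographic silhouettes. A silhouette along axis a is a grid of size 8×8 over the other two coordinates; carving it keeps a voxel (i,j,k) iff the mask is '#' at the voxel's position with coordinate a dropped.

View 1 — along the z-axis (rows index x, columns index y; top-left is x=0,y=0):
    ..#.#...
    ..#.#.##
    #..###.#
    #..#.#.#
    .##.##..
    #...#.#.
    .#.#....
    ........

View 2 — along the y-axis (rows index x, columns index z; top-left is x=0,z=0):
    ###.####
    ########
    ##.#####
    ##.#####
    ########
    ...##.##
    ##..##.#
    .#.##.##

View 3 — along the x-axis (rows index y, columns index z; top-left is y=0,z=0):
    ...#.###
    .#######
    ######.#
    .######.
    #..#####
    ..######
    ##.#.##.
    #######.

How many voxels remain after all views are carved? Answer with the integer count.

124 voxels

initial block: 8^3 = 512
step 1: project along z, AND mask (24/64) → |grid| = 192
step 2: project along y, AND mask (51/64) → |grid| = 163
step 3: project along x, AND mask (48/64) → |grid| = 124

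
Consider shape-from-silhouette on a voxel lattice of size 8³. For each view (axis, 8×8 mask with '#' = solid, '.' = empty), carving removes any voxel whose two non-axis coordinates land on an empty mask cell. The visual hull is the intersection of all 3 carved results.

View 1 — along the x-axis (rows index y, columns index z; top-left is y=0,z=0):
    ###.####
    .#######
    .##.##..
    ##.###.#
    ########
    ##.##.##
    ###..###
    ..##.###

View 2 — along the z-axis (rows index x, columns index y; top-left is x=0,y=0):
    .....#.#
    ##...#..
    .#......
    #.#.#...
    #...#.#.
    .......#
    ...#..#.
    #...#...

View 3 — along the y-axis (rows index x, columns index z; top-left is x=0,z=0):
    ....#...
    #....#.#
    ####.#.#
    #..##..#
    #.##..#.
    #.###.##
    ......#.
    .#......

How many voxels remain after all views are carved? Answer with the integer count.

full grid |V| = 512
  1. axis=0 (YZ plane), |mask|=49  ⇒  voxels=392
  2. axis=2 (XY plane), |mask|=17  ⇒  voxels=110
  3. axis=1 (XZ plane), |mask|=26  ⇒  voxels=38

38 voxels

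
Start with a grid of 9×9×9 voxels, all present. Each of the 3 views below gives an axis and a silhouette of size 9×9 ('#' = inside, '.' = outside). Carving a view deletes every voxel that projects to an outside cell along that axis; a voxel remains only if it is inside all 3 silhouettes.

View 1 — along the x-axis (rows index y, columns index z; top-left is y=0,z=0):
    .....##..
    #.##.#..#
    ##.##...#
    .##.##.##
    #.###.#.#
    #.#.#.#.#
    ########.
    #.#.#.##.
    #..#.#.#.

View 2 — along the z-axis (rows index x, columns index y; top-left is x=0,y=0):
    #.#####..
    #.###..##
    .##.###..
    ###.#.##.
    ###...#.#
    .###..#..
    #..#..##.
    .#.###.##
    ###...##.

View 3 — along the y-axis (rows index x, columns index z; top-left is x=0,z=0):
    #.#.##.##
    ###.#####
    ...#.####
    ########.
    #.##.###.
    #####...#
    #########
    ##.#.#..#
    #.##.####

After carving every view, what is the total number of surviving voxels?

remaining voxels: 182

initial block: 9^3 = 729
carve view 1 (along x, YZ-mask fill 46/81): 414 voxels remain
carve view 2 (along z, XY-mask fill 47/81): 245 voxels remain
carve view 3 (along y, XZ-mask fill 60/81): 182 voxels remain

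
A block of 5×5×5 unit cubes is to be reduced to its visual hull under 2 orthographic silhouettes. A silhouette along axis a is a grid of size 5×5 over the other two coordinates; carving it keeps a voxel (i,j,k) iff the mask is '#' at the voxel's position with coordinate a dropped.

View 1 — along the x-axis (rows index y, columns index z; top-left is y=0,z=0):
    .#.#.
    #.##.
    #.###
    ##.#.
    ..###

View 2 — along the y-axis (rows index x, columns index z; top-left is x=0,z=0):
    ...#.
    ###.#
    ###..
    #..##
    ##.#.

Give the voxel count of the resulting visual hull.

|visual hull| = 43

initial block: 5^3 = 125
after view 1 [x-axis, 15 of 25 cells solid] → remaining = 75
after view 2 [y-axis, 14 of 25 cells solid] → remaining = 43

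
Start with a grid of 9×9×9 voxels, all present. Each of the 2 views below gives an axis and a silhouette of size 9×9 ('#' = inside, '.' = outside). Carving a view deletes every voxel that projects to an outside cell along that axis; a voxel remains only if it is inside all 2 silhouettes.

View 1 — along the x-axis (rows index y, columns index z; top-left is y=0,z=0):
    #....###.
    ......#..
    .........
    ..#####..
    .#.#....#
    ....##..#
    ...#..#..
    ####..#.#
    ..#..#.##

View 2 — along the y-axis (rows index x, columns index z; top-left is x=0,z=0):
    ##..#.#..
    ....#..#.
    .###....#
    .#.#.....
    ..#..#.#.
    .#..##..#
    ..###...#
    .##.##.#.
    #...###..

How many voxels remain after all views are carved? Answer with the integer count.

remaining voxels: 94

full grid |V| = 729
step 1: project along x, AND mask (28/81) → |grid| = 252
step 2: project along y, AND mask (32/81) → |grid| = 94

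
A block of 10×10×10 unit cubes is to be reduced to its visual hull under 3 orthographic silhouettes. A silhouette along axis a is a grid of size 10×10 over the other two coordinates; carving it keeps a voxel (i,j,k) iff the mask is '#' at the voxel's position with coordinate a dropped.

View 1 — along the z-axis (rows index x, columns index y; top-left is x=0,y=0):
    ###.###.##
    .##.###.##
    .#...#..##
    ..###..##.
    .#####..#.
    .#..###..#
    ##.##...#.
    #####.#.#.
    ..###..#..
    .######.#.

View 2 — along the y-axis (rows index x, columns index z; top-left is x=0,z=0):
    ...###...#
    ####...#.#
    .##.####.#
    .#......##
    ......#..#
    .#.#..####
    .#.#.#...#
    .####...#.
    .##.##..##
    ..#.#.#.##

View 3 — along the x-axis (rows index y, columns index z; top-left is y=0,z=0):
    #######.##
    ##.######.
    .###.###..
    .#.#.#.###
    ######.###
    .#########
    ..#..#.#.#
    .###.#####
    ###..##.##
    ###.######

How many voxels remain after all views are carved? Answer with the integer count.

205 voxels

full grid |V| = 1000
V1 z: intersect with XY mask (58 set) -- 580 left
V2 y: intersect with XZ mask (48 set) -- 273 left
V3 x: intersect with YZ mask (75 set) -- 205 left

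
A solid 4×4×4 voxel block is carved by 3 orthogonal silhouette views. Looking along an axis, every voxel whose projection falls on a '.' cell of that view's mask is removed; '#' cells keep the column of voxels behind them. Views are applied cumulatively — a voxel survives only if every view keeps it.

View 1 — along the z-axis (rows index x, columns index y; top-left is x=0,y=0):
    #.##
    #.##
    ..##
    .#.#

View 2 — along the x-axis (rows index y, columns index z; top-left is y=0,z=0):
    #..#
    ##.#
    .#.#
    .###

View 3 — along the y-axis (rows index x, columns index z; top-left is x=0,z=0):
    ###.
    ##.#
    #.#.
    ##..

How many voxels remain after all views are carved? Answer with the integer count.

start: 4×4×4 = 64 voxels
carve view 1 (along z, XY-mask fill 10/16): 40 voxels remain
carve view 2 (along x, YZ-mask fill 10/16): 25 voxels remain
carve view 3 (along y, XZ-mask fill 10/16): 14 voxels remain

remaining voxels: 14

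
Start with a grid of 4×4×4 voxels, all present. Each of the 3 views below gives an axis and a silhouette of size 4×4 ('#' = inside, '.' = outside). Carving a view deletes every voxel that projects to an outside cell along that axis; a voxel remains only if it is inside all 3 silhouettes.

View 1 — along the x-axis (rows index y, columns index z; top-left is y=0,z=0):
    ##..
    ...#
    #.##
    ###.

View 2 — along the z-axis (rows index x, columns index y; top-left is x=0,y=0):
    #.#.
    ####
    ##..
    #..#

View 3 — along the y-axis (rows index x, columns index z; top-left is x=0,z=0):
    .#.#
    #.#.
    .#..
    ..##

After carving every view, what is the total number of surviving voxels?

initial block: 4^3 = 64
step 1: project along x, AND mask (9/16) → |grid| = 36
step 2: project along z, AND mask (10/16) → |grid| = 22
step 3: project along y, AND mask (7/16) → |grid| = 9

9 voxels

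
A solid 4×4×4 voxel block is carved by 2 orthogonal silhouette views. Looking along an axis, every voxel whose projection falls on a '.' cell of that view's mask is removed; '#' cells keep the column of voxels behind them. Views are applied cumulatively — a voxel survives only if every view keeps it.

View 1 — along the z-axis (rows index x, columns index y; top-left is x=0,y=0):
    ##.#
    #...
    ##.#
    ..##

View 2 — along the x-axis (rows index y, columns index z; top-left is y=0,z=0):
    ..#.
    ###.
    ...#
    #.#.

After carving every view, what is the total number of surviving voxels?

16 voxels

before carving: 64 voxels (4×4×4)
  1. axis=2 (XY plane), |mask|=9  ⇒  voxels=36
  2. axis=0 (YZ plane), |mask|=7  ⇒  voxels=16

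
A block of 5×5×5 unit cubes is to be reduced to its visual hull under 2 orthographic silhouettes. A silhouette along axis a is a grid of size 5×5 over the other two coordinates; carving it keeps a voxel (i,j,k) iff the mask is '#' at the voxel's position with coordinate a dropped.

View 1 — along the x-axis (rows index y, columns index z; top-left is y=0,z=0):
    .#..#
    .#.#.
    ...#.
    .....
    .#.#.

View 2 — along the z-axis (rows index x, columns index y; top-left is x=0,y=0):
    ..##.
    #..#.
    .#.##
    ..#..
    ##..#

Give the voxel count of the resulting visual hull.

|visual hull| = 14

before carving: 125 voxels (5×5×5)
after view 1 [x-axis, 7 of 25 cells solid] → remaining = 35
after view 2 [z-axis, 11 of 25 cells solid] → remaining = 14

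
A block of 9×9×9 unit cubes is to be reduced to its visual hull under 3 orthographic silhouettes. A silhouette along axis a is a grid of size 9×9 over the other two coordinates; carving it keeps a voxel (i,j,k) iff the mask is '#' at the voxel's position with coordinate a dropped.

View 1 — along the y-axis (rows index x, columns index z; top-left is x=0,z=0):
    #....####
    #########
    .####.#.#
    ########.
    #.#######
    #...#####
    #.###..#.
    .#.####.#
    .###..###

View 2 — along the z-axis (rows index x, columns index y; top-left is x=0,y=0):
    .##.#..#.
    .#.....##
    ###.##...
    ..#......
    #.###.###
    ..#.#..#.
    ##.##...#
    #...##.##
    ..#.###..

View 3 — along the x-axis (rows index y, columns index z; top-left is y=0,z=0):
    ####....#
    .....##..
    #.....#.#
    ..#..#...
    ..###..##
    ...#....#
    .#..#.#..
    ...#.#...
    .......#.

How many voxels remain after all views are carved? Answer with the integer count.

|visual hull| = 83

full grid |V| = 729
carve view 1 (along y, XZ-mask fill 59/81): 531 voxels remain
carve view 2 (along z, XY-mask fill 37/81): 238 voxels remain
carve view 3 (along x, YZ-mask fill 25/81): 83 voxels remain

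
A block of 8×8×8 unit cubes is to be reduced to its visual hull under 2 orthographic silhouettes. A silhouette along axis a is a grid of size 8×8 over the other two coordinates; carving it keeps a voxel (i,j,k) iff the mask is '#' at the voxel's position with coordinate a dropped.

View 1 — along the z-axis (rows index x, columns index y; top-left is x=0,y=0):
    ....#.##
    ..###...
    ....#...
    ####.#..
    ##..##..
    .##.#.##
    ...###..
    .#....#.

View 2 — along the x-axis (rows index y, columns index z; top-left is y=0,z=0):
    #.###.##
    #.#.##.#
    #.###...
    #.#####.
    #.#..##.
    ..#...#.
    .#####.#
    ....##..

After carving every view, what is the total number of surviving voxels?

before carving: 512 voxels (8×8×8)
V1 z: intersect with XY mask (26 set) -- 208 left
V2 x: intersect with YZ mask (35 set) -- 114 left

|visual hull| = 114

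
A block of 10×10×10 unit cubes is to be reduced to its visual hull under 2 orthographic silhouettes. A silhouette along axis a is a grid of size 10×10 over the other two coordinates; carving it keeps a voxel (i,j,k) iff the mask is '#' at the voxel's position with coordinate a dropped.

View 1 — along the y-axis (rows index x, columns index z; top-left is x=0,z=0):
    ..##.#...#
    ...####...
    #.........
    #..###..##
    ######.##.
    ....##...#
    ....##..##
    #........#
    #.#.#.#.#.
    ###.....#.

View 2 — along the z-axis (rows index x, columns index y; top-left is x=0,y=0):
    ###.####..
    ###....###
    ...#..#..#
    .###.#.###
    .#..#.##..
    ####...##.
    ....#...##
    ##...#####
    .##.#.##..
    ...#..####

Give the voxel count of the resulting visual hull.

full grid |V| = 1000
  1. axis=1 (XZ plane), |mask|=41  ⇒  voxels=410
  2. axis=2 (XY plane), |mask|=53  ⇒  voxels=218

remaining voxels: 218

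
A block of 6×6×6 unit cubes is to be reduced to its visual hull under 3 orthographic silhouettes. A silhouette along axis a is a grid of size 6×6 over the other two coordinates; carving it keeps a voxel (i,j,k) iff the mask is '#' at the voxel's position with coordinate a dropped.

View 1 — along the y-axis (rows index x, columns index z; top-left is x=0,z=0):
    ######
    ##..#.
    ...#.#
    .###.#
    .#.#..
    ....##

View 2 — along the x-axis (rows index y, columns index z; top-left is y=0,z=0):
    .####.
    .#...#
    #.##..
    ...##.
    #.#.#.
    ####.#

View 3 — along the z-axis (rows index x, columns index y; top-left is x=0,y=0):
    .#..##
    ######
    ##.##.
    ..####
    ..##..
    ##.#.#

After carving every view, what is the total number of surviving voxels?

voxel count = 36

initial block: 6^3 = 216
after view 1 [y-axis, 19 of 36 cells solid] → remaining = 114
after view 2 [x-axis, 19 of 36 cells solid] → remaining = 59
after view 3 [z-axis, 23 of 36 cells solid] → remaining = 36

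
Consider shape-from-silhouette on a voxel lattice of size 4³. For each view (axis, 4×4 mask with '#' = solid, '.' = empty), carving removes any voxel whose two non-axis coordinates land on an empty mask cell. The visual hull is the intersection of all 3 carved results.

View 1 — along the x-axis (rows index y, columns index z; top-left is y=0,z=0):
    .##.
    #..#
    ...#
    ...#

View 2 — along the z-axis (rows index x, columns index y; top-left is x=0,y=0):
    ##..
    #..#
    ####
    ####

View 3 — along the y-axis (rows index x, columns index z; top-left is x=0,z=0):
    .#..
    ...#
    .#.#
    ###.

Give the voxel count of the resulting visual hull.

remaining voxels: 9

initial block: 4^3 = 64
V1 x: intersect with YZ mask (6 set) -- 24 left
V2 z: intersect with XY mask (12 set) -- 19 left
V3 y: intersect with XZ mask (7 set) -- 9 left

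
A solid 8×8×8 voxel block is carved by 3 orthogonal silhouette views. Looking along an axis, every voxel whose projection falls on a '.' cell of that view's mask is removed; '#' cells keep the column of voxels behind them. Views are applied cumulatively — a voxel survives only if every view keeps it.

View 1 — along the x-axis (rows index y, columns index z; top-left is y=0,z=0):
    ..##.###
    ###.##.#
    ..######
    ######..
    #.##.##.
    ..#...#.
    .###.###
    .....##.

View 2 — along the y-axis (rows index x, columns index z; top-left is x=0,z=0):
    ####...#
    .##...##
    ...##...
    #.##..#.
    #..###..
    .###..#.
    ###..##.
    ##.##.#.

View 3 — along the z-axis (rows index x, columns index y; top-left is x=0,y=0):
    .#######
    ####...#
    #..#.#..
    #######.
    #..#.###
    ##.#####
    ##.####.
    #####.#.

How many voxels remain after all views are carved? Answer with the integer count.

before carving: 512 voxels (8×8×8)
V1 x: intersect with YZ mask (38 set) -- 304 left
V2 y: intersect with XZ mask (33 set) -- 156 left
V3 z: intersect with XY mask (46 set) -- 120 left

120 voxels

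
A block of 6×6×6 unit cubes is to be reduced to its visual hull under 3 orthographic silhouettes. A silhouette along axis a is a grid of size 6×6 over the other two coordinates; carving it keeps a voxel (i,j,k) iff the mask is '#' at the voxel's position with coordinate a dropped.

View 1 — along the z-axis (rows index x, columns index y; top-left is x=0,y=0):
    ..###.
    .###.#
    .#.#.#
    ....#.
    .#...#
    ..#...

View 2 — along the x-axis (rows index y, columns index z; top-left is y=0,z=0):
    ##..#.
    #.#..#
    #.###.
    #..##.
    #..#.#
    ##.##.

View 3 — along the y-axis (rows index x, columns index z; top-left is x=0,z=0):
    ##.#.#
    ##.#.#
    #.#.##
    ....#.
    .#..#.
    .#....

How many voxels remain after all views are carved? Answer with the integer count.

before carving: 216 voxels (6×6×6)
step 1: project along z, AND mask (14/36) → |grid| = 84
step 2: project along x, AND mask (20/36) → |grid| = 48
step 3: project along y, AND mask (16/36) → |grid| = 25

|visual hull| = 25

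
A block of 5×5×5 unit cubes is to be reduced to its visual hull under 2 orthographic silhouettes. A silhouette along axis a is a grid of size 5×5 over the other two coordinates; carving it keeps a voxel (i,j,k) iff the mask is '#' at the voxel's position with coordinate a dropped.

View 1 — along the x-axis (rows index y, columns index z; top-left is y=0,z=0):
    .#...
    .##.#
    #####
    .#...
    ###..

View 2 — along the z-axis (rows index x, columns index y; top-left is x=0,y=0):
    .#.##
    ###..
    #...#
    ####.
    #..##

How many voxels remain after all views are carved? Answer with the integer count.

before carving: 125 voxels (5×5×5)
[1] x-view keeps 13 columns → grid now 65
[2] z-view keeps 15 columns → grid now 35

35 voxels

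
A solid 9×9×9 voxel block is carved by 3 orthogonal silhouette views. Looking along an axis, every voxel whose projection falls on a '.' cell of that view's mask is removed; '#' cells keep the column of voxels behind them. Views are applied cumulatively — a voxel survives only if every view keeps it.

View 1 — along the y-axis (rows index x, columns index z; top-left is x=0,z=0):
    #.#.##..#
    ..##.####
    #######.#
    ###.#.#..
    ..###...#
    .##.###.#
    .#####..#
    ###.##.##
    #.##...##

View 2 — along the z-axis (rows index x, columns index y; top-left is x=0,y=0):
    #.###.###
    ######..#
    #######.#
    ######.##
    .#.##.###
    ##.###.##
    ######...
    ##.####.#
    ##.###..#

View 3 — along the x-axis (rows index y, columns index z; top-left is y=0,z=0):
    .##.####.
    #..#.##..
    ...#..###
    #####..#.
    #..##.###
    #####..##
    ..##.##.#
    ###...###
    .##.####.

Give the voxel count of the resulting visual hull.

full grid |V| = 729
carve view 1 (along y, XZ-mask fill 52/81): 468 voxels remain
carve view 2 (along z, XY-mask fill 62/81): 362 voxels remain
carve view 3 (along x, YZ-mask fill 50/81): 218 voxels remain

voxel count = 218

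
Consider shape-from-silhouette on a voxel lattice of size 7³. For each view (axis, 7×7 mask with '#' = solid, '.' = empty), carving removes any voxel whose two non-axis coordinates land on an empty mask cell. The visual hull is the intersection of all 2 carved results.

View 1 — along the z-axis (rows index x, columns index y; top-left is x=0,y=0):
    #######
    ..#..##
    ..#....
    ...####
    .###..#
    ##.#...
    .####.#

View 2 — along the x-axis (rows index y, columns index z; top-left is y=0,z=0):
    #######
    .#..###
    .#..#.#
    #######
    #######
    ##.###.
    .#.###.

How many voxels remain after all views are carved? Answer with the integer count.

full grid |V| = 343
carve view 1 (along z, XY-mask fill 27/49): 189 voxels remain
carve view 2 (along x, YZ-mask fill 37/49): 136 voxels remain

|visual hull| = 136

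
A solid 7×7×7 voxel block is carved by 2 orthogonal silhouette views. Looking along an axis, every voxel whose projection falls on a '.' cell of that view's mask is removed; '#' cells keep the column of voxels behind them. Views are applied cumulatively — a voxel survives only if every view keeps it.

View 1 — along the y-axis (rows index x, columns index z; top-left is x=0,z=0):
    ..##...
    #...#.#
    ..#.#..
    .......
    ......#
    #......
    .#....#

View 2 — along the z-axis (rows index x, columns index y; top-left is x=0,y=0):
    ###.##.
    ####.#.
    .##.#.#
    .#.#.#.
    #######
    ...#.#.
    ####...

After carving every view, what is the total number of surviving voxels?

full grid |V| = 343
after view 1 [y-axis, 11 of 49 cells solid] → remaining = 77
after view 2 [z-axis, 30 of 49 cells solid] → remaining = 50

remaining voxels: 50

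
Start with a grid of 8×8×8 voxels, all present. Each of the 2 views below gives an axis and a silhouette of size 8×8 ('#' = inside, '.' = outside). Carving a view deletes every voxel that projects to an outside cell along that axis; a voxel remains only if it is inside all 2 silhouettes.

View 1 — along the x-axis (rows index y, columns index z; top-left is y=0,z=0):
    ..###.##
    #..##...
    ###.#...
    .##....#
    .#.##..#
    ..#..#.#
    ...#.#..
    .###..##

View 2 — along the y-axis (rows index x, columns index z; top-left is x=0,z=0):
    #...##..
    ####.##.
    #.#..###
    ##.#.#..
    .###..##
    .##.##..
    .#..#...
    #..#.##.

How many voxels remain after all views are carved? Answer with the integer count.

before carving: 512 voxels (8×8×8)
V1 x: intersect with YZ mask (29 set) -- 232 left
V2 y: intersect with XZ mask (33 set) -- 112 left

112 voxels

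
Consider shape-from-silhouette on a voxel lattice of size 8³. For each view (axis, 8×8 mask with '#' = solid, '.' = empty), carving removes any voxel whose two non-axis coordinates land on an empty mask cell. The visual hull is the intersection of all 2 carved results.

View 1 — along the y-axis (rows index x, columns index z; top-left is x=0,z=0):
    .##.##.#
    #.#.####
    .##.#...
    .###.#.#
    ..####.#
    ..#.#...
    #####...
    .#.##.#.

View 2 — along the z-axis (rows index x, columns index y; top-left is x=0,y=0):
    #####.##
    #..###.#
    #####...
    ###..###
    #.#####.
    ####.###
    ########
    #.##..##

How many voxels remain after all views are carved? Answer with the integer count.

full grid |V| = 512
[1] y-view keeps 35 columns → grid now 280
[2] z-view keeps 49 columns → grid now 214

remaining voxels: 214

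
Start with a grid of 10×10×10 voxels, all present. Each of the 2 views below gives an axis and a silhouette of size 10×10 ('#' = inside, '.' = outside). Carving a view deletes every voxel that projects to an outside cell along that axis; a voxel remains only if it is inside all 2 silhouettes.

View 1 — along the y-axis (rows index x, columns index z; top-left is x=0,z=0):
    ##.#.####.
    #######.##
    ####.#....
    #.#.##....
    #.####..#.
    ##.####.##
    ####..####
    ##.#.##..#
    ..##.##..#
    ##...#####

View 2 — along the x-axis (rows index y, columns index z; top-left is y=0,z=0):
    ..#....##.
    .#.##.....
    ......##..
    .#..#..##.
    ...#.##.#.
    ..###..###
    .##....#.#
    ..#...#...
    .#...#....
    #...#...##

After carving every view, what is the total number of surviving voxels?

before carving: 1000 voxels (10×10×10)
V1 y: intersect with XZ mask (65 set) -- 650 left
V2 x: intersect with YZ mask (34 set) -- 203 left

|visual hull| = 203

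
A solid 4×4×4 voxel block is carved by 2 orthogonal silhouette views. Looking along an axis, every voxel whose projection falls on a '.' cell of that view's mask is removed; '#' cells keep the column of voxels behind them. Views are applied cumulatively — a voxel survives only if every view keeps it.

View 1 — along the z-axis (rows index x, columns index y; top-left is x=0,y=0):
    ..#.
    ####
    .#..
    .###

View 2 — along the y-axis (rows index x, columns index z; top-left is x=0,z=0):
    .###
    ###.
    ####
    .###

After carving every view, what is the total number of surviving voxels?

|visual hull| = 28

full grid |V| = 64
V1 z: intersect with XY mask (9 set) -- 36 left
V2 y: intersect with XZ mask (13 set) -- 28 left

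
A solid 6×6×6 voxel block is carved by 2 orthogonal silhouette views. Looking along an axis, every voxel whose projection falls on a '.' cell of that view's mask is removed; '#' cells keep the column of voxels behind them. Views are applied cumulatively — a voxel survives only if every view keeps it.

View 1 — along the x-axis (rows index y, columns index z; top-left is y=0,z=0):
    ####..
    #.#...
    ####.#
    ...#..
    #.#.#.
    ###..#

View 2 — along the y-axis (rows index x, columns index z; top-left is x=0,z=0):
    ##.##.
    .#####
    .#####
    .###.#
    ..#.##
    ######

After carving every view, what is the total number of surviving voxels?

80 voxels

full grid |V| = 216
after view 1 [x-axis, 19 of 36 cells solid] → remaining = 114
after view 2 [y-axis, 27 of 36 cells solid] → remaining = 80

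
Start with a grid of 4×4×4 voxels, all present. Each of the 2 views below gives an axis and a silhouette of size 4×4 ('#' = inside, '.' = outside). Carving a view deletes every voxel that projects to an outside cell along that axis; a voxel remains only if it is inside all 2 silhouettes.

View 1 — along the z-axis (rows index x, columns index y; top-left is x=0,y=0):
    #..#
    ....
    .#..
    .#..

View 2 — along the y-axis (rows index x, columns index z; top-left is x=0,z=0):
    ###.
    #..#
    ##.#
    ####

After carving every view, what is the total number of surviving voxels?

13 voxels

initial block: 4^3 = 64
  1. axis=2 (XY plane), |mask|=4  ⇒  voxels=16
  2. axis=1 (XZ plane), |mask|=12  ⇒  voxels=13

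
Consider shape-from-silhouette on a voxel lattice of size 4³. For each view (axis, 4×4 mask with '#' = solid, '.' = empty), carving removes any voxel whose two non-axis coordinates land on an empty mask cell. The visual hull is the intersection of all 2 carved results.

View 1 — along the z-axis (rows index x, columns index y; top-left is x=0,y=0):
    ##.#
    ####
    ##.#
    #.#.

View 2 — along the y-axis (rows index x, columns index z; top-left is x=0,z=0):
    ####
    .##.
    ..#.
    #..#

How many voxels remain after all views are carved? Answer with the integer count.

27 voxels

start: 4×4×4 = 64 voxels
  1. axis=2 (XY plane), |mask|=12  ⇒  voxels=48
  2. axis=1 (XZ plane), |mask|=9  ⇒  voxels=27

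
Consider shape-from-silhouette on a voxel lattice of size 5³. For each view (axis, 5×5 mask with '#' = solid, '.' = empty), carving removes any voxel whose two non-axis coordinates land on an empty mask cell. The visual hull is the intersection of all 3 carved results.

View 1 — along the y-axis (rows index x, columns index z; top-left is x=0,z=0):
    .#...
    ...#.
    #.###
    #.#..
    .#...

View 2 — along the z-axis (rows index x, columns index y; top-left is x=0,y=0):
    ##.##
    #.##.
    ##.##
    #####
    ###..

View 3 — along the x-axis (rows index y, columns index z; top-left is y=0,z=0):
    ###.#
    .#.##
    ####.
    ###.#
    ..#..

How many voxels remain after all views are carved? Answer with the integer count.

full grid |V| = 125
step 1: project along y, AND mask (9/25) → |grid| = 45
step 2: project along z, AND mask (19/25) → |grid| = 36
step 3: project along x, AND mask (16/25) → |grid| = 23

23 voxels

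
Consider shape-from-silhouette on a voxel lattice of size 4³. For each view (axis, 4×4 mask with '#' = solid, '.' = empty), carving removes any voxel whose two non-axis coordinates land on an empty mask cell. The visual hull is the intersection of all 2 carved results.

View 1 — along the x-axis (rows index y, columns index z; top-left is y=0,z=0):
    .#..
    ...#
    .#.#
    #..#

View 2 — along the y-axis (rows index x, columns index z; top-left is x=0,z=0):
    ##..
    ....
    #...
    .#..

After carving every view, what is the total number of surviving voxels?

initial block: 4^3 = 64
  1. axis=0 (YZ plane), |mask|=6  ⇒  voxels=24
  2. axis=1 (XZ plane), |mask|=4  ⇒  voxels=6

remaining voxels: 6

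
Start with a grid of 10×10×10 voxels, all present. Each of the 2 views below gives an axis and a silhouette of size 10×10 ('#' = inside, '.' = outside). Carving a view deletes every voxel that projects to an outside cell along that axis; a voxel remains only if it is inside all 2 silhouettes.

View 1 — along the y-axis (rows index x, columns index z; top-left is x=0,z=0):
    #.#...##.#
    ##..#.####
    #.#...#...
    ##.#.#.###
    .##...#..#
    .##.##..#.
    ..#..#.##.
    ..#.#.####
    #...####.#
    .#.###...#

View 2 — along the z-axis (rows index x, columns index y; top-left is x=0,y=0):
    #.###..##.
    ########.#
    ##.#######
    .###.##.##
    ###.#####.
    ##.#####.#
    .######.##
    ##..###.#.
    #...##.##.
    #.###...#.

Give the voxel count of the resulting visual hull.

before carving: 1000 voxels (10×10×10)
after view 1 [y-axis, 52 of 100 cells solid] → remaining = 520
after view 2 [z-axis, 71 of 100 cells solid] → remaining = 364

remaining voxels: 364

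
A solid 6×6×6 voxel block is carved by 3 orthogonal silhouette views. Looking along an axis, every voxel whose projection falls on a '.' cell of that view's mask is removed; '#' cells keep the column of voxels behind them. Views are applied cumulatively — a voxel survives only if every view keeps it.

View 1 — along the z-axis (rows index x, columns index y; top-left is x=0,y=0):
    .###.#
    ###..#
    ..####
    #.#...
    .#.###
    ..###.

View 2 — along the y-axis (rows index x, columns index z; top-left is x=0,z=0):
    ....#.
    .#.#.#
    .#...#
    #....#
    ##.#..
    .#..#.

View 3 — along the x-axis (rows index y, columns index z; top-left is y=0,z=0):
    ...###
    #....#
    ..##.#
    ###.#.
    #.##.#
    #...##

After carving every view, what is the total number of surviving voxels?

22 voxels

initial block: 6^3 = 216
carve view 1 (along z, XY-mask fill 21/36): 126 voxels remain
carve view 2 (along y, XZ-mask fill 13/36): 46 voxels remain
carve view 3 (along x, YZ-mask fill 19/36): 22 voxels remain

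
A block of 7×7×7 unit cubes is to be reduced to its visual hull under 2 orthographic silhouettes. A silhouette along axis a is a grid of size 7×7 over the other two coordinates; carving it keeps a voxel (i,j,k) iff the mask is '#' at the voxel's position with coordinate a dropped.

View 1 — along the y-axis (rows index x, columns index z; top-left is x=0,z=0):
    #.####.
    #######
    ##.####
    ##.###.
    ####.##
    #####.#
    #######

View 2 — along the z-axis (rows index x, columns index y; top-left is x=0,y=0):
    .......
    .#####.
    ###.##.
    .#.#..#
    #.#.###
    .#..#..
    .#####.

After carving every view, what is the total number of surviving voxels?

|visual hull| = 157

before carving: 343 voxels (7×7×7)
step 1: project along y, AND mask (42/49) → |grid| = 294
step 2: project along z, AND mask (25/49) → |grid| = 157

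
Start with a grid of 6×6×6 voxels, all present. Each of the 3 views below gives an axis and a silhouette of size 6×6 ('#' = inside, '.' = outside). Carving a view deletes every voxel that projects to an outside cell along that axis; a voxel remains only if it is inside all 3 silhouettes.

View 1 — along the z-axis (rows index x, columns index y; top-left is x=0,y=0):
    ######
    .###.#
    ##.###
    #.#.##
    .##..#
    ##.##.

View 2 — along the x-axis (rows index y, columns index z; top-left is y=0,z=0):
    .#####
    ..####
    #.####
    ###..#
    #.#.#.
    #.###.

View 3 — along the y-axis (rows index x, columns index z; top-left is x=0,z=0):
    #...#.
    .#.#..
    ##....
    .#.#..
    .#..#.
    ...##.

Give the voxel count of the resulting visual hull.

voxel count = 30

start: 6×6×6 = 216 voxels
[1] z-view keeps 26 columns → grid now 156
[2] x-view keeps 25 columns → grid now 108
[3] y-view keeps 12 columns → grid now 30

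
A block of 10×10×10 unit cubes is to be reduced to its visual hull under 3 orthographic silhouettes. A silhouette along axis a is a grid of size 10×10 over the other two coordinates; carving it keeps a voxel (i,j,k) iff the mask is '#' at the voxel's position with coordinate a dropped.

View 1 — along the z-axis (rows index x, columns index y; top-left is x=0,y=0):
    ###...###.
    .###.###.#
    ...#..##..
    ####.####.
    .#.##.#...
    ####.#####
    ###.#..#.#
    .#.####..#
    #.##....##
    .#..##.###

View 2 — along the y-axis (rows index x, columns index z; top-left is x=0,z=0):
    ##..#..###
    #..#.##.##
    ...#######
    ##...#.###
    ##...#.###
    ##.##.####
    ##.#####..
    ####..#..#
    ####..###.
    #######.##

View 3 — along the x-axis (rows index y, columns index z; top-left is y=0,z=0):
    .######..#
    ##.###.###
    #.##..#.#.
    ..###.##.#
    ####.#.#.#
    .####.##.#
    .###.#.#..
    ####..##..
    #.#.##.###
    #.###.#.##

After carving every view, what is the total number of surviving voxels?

start: 10×10×10 = 1000 voxels
carve view 1 (along z, XY-mask fill 60/100): 600 voxels remain
carve view 2 (along y, XZ-mask fill 68/100): 410 voxels remain
carve view 3 (along x, YZ-mask fill 65/100): 259 voxels remain

|visual hull| = 259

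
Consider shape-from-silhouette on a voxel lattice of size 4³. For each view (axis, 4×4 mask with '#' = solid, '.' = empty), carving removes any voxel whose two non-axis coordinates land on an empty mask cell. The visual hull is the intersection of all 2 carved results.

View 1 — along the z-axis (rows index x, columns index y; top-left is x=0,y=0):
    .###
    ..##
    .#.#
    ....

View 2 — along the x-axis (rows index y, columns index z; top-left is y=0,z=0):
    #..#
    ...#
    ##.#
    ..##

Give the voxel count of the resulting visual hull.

remaining voxels: 14

before carving: 64 voxels (4×4×4)
V1 z: intersect with XY mask (7 set) -- 28 left
V2 x: intersect with YZ mask (8 set) -- 14 left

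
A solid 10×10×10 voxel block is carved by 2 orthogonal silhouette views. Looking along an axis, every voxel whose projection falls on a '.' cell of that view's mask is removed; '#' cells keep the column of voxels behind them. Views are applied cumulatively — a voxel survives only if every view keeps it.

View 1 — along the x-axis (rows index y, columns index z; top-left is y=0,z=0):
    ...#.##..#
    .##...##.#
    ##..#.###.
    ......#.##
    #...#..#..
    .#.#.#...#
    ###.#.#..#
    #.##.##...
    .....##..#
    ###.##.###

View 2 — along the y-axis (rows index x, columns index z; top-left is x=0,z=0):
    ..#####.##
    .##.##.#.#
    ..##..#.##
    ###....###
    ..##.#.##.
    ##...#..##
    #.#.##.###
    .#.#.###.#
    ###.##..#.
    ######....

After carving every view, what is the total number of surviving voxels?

full grid |V| = 1000
after view 1 [x-axis, 47 of 100 cells solid] → remaining = 470
after view 2 [y-axis, 59 of 100 cells solid] → remaining = 273

voxel count = 273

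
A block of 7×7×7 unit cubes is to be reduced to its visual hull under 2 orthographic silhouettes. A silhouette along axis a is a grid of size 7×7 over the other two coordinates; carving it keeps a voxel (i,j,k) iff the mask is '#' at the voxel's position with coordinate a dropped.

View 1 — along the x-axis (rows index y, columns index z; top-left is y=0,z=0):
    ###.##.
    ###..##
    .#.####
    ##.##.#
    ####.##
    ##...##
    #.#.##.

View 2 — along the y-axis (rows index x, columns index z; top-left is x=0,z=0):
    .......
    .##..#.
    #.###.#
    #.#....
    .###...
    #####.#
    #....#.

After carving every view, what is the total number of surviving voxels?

|visual hull| = 101

before carving: 343 voxels (7×7×7)
[1] x-view keeps 34 columns → grid now 238
[2] y-view keeps 21 columns → grid now 101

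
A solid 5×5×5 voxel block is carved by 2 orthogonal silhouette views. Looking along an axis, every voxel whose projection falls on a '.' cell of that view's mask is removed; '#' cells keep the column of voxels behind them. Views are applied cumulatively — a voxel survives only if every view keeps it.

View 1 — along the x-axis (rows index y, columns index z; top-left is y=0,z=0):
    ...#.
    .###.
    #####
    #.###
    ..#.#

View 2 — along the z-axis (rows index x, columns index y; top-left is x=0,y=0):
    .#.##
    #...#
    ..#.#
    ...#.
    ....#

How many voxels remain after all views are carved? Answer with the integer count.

|visual hull| = 25

full grid |V| = 125
carve view 1 (along x, YZ-mask fill 15/25): 75 voxels remain
carve view 2 (along z, XY-mask fill 9/25): 25 voxels remain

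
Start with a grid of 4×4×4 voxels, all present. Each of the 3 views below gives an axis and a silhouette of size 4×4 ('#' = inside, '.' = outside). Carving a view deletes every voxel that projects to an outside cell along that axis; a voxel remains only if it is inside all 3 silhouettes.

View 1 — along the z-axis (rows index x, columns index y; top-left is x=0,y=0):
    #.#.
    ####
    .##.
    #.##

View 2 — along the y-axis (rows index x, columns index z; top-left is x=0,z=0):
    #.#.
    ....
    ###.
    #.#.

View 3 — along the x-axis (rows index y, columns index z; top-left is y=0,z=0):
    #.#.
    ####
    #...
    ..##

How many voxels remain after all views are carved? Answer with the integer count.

11 voxels

start: 4×4×4 = 64 voxels
step 1: project along z, AND mask (11/16) → |grid| = 44
step 2: project along y, AND mask (7/16) → |grid| = 16
step 3: project along x, AND mask (9/16) → |grid| = 11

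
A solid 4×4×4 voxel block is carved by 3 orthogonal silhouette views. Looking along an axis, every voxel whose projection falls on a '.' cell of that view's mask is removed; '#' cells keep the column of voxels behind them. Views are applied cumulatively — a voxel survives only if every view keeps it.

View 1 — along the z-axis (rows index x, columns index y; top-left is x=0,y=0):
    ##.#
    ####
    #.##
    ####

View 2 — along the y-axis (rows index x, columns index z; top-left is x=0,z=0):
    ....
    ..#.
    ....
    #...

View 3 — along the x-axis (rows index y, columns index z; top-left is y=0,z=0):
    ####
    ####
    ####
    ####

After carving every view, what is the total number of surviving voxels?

voxel count = 8

full grid |V| = 64
after view 1 [z-axis, 14 of 16 cells solid] → remaining = 56
after view 2 [y-axis, 2 of 16 cells solid] → remaining = 8
after view 3 [x-axis, 16 of 16 cells solid] → remaining = 8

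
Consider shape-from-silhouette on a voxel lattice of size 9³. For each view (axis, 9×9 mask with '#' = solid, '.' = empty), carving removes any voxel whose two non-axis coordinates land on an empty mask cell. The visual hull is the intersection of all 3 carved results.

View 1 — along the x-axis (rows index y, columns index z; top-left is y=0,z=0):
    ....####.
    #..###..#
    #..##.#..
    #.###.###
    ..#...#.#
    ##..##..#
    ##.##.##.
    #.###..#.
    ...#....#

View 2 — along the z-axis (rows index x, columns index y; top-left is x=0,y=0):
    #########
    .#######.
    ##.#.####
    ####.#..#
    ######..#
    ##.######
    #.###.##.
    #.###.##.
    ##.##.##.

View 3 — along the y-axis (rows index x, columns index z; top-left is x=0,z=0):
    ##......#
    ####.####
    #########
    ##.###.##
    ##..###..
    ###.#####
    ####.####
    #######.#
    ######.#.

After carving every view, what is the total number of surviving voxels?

220 voxels

start: 9×9×9 = 729 voxels
  1. axis=0 (YZ plane), |mask|=41  ⇒  voxels=369
  2. axis=2 (XY plane), |mask|=62  ⇒  voxels=292
  3. axis=1 (XZ plane), |mask|=63  ⇒  voxels=220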